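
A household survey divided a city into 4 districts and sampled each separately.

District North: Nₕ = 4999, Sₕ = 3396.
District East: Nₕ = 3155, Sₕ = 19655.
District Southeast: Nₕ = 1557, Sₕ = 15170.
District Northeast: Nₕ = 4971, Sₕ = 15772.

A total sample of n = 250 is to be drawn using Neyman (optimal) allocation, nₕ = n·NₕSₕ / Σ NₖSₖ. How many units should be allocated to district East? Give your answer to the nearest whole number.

Σ NₕSₕ = 4999·3396 + 3155·19655 + 1557·15170 + 4971·15772 = 181010431.
Share for East: 62011525/181010431 = 0.34259.
n_East = 250 × 0.34259 = 85.646... → 86.

86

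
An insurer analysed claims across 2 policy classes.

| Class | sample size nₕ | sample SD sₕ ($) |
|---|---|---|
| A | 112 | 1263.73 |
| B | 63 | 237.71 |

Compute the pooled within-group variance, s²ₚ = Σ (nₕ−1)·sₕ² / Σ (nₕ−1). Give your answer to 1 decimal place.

1044924.1

Degrees of freedom: 111 + 62 = 173.
Σ(nₕ−1)sₕ² = 111·1597013.5129 + 62·56506.0441 = 180771874.6661.
s²ₚ = 180771874.6661 / 173 = 1044924.131... → 1044924.1.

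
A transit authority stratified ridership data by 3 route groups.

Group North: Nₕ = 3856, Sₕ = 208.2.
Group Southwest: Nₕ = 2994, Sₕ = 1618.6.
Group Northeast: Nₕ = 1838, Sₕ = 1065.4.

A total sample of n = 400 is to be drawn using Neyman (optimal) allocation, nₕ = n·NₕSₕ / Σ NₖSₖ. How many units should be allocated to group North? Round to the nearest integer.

North: NₕSₕ = 3856·208.2 = 802819.2
Southwest: NₕSₕ = 2994·1618.6 = 4846088.4
Northeast: NₕSₕ = 1838·1065.4 = 1958205.2
Σ NₕSₕ = 7607112.8.
n_North = 400·802819.2/7607112.8 = 42.214... → 42.

42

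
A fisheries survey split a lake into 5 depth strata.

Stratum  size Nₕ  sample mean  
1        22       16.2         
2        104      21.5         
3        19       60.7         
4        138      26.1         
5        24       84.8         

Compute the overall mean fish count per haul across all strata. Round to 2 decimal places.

N = 307; weights Wₕ = Nₕ/N = (0.0717, 0.3388, 0.0619, 0.4495, 0.0782).
x̄_st = Σ Wₕ·x̄ₕ = 0.0717·16.2 + 0.3388·21.5 + 0.0619·60.7 + 0.4495·26.1 + 0.0782·84.8 ≈ 30.5625...
→ 30.56.

30.56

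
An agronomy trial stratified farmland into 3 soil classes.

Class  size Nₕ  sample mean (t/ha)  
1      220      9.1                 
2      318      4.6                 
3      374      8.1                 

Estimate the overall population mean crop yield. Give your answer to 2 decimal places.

N = 220 + 318 + 374 = 912.
Weight each subgroup mean by Nₕ/N and sum.
Σ Nₕx̄ₕ = 220·9.1 + 318·4.6 + 374·8.1 = 2002 + 1462.8 + 3029.4 = 6494.2.
Divide by N: 6494.2 / 912 = 7.1208... → 7.12.

7.12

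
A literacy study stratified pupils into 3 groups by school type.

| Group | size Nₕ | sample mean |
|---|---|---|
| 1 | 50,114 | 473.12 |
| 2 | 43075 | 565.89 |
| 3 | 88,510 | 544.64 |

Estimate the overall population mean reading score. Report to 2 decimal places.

529.95

N = 50114 + 43075 + 88510 = 181699.
Weight each subgroup mean by Nₕ/N and sum.
Σ Nₕx̄ₕ = 50114·473.12 + 43075·565.89 + 88510·544.64 = 23709935.68 + 24375711.75 + 48206086.4 = 96291733.83.
Divide by N: 96291733.83 / 181699 = 529.9519... → 529.95.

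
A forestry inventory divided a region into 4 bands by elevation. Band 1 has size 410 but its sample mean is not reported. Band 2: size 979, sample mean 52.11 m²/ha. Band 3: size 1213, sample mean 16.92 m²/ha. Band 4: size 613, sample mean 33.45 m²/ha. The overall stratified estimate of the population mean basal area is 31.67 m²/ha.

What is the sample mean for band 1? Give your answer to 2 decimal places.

Σ Nₕx̄ₕ = N·μ, so 410·x̄_1 = 3215·31.67 − (979·52.11 + 1213·16.92 + 613·33.45).
= 101819.05 − 92044.5 = 9774.55.
x̄_1 = 9774.55 / 410 = 23.8404... → 23.84.

23.84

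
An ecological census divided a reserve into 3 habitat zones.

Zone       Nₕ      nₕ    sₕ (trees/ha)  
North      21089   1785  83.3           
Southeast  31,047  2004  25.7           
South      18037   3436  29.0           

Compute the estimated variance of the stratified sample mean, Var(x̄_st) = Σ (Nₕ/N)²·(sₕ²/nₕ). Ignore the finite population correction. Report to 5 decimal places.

0.43178

N = 70173. Term for each stratum: Wₕ²sₕ²/nₕ.
Var(x̄_st) = 0.35109421 + 0.06451604 + 0.01617079 = 0.43178105 → 0.43178.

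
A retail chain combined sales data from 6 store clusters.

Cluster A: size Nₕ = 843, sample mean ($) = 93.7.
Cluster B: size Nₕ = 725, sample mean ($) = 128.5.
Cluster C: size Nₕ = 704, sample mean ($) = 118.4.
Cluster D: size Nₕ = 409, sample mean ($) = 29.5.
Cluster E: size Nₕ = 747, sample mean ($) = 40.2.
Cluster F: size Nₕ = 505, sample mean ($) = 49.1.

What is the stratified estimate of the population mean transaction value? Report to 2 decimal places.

81.97

N = 843 + 725 + 704 + 409 + 747 + 505 = 3933.
Overall mean = Σ (Nₕ/N)·x̄ₕ — weight by population share, not a simple average.
Σ Nₕx̄ₕ = 843·93.7 + 725·128.5 + 704·118.4 + 409·29.5 + 747·40.2 + 505·49.1 = 78989.1 + 93162.5 + 83353.6 + 12065.5 + 30029.4 + 24795.5 = 322395.6.
Divide by N: 322395.6 / 3933 = 81.9719... → 81.97.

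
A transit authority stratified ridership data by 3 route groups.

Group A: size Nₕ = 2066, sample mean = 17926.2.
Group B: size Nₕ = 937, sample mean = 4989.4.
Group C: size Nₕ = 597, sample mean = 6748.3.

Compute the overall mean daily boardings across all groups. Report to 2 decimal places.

x̄_st = (Σ Nₕx̄ₕ) / (Σ Nₕ) = (2066·17926.2 + 937·4989.4 + 597·6748.3) / 3600
= 45739332.1 / 3600 = 12705.3700... → 12705.37.

12705.37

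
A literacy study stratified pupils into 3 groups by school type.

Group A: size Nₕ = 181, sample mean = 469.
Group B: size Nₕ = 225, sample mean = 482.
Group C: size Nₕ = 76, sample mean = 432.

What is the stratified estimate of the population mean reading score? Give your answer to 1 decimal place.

N = 482; weights Wₕ = Nₕ/N = (0.3755, 0.4668, 0.1577).
x̄_st = Σ Wₕ·x̄ₕ = 0.3755·469 + 0.4668·482 + 0.1577·432 ≈ 469.234...
→ 469.2.

469.2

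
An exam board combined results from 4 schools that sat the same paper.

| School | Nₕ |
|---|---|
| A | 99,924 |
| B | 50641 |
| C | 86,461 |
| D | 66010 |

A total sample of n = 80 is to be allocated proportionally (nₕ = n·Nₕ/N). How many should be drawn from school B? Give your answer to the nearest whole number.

Share of school B = 50641/303036 = 0.16711.
Allocate 80 × 0.16711 = 13.369... → 13.

13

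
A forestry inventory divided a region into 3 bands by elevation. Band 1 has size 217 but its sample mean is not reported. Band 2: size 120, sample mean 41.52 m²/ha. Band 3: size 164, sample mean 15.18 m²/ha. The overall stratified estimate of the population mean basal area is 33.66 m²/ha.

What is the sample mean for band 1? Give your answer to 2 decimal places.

43.28

Σ Nₕx̄ₕ = N·μ, so 217·x̄_1 = 501·33.66 − (120·41.52 + 164·15.18).
= 16863.66 − 7471.92 = 9391.74.
x̄_1 = 9391.74 / 217 = 43.2799... → 43.28.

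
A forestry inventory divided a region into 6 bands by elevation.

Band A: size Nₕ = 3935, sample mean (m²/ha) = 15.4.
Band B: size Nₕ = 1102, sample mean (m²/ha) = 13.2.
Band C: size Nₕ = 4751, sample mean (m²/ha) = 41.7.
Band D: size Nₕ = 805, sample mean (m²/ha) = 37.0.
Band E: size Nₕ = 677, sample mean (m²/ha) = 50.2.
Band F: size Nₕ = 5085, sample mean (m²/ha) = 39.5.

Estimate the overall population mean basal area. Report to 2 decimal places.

N = 3935 + 1102 + 4751 + 805 + 677 + 5085 = 16355.
Overall mean = Σ (Nₕ/N)·x̄ₕ — weight by population share, not a simple average.
Σ Nₕx̄ₕ = 3935·15.4 + 1102·13.2 + 4751·41.7 + 805·37.0 + 677·50.2 + 5085·39.5 = 60599 + 14546.4 + 198116.7 + 29785 + 33985.4 + 200857.5 = 537890.
Divide by N: 537890 / 16355 = 32.8884... → 32.89.

32.89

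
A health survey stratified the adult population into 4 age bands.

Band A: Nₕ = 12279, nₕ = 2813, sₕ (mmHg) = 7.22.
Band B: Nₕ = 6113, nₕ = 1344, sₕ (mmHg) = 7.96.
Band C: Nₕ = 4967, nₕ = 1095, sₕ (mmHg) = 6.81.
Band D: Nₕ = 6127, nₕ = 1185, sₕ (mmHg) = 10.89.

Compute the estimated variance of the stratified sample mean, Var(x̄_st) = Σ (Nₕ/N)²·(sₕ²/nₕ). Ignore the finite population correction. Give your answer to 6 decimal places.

N = 29486. Term for each stratum: Wₕ²sₕ²/nₕ.
Var(x̄_st) = 0.003213653 + 0.002026301 + 0.001201812 + 0.004321171 = 0.010762937 → 0.010763.

0.010763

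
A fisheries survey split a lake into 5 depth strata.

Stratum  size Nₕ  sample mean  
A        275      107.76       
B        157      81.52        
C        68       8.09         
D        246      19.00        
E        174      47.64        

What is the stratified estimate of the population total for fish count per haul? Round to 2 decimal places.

55946.12

A: 275·107.76 = 29634
B: 157·81.52 = 12798.64
C: 68·8.09 = 550.12
D: 246·19.00 = 4674
E: 174·47.64 = 8289.36
τ̂ = Σ Nₕx̄ₕ = 55946.12.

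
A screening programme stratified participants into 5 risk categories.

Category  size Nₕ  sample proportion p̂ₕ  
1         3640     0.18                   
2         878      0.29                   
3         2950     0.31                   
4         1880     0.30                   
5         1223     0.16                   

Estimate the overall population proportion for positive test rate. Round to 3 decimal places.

0.244

Wₕ = Nₕ/N with N = 10571: 0.3443, 0.0831, 0.2791, 0.1778, 0.1157.
p̂_st = 0.3443·0.18 + 0.0831·0.29 + 0.2791·0.31 + 0.1778·0.30 + 0.1157·0.16 ≈ 0.24444... → 0.244.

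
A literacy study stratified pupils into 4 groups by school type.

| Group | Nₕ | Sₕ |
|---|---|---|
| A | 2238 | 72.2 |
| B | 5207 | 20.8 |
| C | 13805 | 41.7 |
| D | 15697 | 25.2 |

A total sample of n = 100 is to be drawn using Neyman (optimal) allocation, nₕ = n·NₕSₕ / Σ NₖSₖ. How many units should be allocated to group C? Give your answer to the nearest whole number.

A: NₕSₕ = 2238·72.2 = 161583.6
B: NₕSₕ = 5207·20.8 = 108305.6
C: NₕSₕ = 13805·41.7 = 575668.5
D: NₕSₕ = 15697·25.2 = 395564.4
Σ NₕSₕ = 1241122.1.
n_C = 100·575668.5/1241122.1 = 46.383... → 46.

46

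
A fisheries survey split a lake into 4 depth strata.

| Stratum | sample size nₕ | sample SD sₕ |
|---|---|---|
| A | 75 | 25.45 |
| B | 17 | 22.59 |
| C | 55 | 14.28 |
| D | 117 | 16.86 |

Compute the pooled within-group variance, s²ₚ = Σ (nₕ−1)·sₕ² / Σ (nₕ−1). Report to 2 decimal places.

384.93

A: (75−1)·25.45² = 74·647.7025 = 47929.985
B: (17−1)·22.59² = 16·510.3081 = 8164.9296
C: (55−1)·14.28² = 54·203.9184 = 11011.5936
D: (117−1)·16.86² = 116·284.2596 = 32974.1136
Numerator = 100080.6218; denominator = Σ(nₕ−1) = 260.
s²ₚ = 100080.6218/260 = 384.9255... → 384.93.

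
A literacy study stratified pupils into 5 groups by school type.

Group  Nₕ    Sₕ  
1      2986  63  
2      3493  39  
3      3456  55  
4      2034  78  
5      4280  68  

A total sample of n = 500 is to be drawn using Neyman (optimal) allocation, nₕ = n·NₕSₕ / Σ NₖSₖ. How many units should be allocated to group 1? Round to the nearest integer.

1: NₕSₕ = 2986·63 = 188118
2: NₕSₕ = 3493·39 = 136227
3: NₕSₕ = 3456·55 = 190080
4: NₕSₕ = 2034·78 = 158652
5: NₕSₕ = 4280·68 = 291040
Σ NₕSₕ = 964117.
n_1 = 500·188118/964117 = 97.560... → 98.

98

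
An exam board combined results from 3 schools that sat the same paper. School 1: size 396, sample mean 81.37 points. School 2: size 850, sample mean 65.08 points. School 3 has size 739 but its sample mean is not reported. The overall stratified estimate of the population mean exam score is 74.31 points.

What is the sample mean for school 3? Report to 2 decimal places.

N = 396 + 850 + 739 = 1985.
Overall total = μ·N = 74.31·1985 = 147505.35.
Subtract the known strata: 396·81.37 + 850·65.08 = 87540.52.
Remaining total for school 3: 147505.35 − 87540.52 = 59964.83.
Divide by its size: 59964.83 / 739 = 81.1432... → 81.14.

81.14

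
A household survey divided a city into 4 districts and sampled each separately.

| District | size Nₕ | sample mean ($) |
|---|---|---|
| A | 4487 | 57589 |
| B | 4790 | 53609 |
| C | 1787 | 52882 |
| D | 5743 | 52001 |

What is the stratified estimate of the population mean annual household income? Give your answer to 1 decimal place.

N = 4487 + 4790 + 1787 + 5743 = 16807.
Overall mean = Σ (Nₕ/N)·x̄ₕ — weight by population share, not a simple average.
Σ Nₕx̄ₕ = 4487·57589 + 4790·53609 + 1787·52882 + 5743·52001 = 258401843 + 256787110 + 94500134 + 298641743 = 908330830.
Divide by N: 908330830 / 16807 = 54044.793... → 54044.8.

54044.8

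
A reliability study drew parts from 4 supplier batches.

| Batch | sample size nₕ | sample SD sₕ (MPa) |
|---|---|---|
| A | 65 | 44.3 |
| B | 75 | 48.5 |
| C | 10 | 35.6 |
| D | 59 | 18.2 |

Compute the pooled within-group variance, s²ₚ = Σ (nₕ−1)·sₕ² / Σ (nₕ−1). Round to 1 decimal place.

Degrees of freedom: 64 + 74 + 9 + 58 = 205.
Σ(nₕ−1)sₕ² = 64·1962.49 + 74·2352.25 + 9·1267.36 + 58·331.24 = 330284.02.
s²ₚ = 330284.02 / 205 = 1611.142... → 1611.1.

1611.1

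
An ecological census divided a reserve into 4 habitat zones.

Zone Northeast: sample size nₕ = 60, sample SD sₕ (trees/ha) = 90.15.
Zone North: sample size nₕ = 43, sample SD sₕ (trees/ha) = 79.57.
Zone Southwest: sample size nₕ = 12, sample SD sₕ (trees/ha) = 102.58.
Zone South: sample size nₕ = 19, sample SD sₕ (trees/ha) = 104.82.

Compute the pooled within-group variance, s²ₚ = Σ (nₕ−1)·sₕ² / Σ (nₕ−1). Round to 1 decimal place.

Degrees of freedom: 59 + 42 + 11 + 18 = 130.
Σ(nₕ−1)sₕ² = 59·8127.0225 + 42·6331.3849 + 11·10522.6564 + 18·10987.2324 = 1058931.8969.
s²ₚ = 1058931.8969 / 130 = 8145.630... → 8145.6.

8145.6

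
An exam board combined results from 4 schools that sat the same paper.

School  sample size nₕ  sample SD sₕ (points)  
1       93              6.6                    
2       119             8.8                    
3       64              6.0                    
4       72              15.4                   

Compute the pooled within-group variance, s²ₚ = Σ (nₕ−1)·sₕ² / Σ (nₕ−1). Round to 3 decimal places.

1: (93−1)·6.6² = 92·43.56 = 4007.52
2: (119−1)·8.8² = 118·77.44 = 9137.92
3: (64−1)·6.0² = 63·36 = 2268
4: (72−1)·15.4² = 71·237.16 = 16838.36
Numerator = 32251.8; denominator = Σ(nₕ−1) = 344.
s²ₚ = 32251.8/344 = 93.75523... → 93.755.

93.755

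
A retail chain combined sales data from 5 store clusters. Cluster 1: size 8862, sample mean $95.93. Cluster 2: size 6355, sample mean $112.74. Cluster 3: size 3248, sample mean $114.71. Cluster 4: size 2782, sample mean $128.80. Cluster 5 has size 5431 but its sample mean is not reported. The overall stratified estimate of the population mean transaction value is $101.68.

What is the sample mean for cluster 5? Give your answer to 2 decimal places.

Σ Nₕx̄ₕ = N·μ, so 5431·x̄_5 = 26678·101.68 − (8862·95.93 + 6355·112.74 + 3248·114.71 + 2782·128.80).
= 2712619.04 − 2297494.04 = 415125.
x̄_5 = 415125 / 5431 = 76.4362... → 76.44.

76.44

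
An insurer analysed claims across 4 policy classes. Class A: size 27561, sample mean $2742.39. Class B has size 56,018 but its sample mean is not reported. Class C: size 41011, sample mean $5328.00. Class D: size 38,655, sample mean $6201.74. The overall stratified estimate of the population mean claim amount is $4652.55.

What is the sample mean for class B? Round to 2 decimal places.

Σ Nₕx̄ₕ = N·μ, so 56018·x̄_B = 163245·4652.55 − (27561·2742.39 + 41011·5328.00 + 38655·6201.74).
= 759505524.75 − 533817878.49 = 225687646.26.
x̄_B = 225687646.26 / 56018 = 4028.8416... → 4028.84.

4028.84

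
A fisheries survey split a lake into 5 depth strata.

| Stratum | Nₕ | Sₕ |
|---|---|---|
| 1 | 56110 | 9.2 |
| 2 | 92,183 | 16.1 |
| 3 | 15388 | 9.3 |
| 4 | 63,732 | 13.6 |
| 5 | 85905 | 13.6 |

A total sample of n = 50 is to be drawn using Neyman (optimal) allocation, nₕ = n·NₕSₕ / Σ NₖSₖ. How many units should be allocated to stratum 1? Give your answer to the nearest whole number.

Σ NₕSₕ = 56110·9.2 + 92183·16.1 + 15388·9.3 + 63732·13.6 + 85905·13.6 = 4178529.9.
Share for 1: 516212/4178529.9 = 0.12354.
n_1 = 50 × 0.12354 = 6.177... → 6.

6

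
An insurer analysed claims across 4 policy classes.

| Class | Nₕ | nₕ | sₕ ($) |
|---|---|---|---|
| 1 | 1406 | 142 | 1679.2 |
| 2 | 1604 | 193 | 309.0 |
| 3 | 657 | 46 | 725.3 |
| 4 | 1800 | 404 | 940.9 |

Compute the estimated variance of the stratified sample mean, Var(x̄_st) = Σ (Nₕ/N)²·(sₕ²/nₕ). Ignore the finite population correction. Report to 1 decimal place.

1758.7

N = 5467. Term for each stratum: Wₕ²sₕ²/nₕ.
Var(x̄_st) = 1313.3758 + 42.5863 + 165.1620 + 237.5486 = 1758.6727 → 1758.7.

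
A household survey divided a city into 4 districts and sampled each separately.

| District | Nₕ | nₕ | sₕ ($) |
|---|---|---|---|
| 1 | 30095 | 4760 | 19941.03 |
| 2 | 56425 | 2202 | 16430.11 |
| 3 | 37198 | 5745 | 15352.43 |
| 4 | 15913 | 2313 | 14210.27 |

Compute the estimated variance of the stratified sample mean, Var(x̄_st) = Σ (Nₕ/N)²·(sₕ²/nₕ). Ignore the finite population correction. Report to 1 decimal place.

N = 139631. Term for each stratum: Wₕ²sₕ²/nₕ.
Var(x̄_st) = 3880.7281 + 20019.0317 + 2911.6536 + 1133.8862 = 27945.2995 → 27945.3.

27945.3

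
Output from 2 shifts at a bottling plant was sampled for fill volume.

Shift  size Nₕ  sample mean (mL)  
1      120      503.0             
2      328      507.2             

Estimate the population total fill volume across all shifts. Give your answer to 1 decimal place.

Estimate total by summing Nₕ·x̄ₕ over strata.
120·503.0 + 328·507.2 = 60360 + 166361.6 = 226721.6.

226721.6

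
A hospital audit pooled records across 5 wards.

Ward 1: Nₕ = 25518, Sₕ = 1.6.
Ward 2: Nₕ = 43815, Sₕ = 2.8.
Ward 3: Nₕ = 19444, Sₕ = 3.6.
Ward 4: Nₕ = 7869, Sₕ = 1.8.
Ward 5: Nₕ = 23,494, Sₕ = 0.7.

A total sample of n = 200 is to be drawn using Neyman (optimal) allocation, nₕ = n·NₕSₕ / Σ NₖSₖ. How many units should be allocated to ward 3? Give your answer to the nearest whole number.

1: NₕSₕ = 25518·1.6 = 40828.8
2: NₕSₕ = 43815·2.8 = 122682
3: NₕSₕ = 19444·3.6 = 69998.4
4: NₕSₕ = 7869·1.8 = 14164.2
5: NₕSₕ = 23494·0.7 = 16445.8
Σ NₕSₕ = 264119.2.
n_3 = 200·69998.4/264119.2 = 53.005... → 53.

53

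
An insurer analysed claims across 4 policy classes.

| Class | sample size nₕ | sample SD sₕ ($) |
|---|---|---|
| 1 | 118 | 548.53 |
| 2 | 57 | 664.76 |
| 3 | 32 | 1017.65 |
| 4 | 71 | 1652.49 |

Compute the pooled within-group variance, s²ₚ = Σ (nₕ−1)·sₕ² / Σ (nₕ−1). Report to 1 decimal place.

1: (118−1)·548.53² = 117·300885.1609 = 35203563.8253
2: (57−1)·664.76² = 56·441905.8576 = 24746728.0256
3: (32−1)·1017.65² = 31·1035611.5225 = 32103957.1975
4: (71−1)·1652.49² = 70·2730723.2001 = 191150624.007
Numerator = 283204873.0554; denominator = Σ(nₕ−1) = 274.
s²ₚ = 283204873.0554/274 = 1033594.427... → 1033594.4.

1033594.4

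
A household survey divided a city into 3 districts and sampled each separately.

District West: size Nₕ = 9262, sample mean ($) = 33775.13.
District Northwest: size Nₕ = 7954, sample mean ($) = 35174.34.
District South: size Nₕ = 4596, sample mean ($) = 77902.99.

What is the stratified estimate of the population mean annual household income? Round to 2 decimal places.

N = 9262 + 7954 + 4596 = 21812.
The stratified mean weights each stratum mean by its population share Nₕ/N.
Σ Nₕx̄ₕ = 9262·33775.13 + 7954·35174.34 + 4596·77902.99 = 312825254.06 + 279776700.36 + 358042142.04 = 950644096.46.
Divide by N: 950644096.46 / 21812 = 43583.5364... → 43583.54.

43583.54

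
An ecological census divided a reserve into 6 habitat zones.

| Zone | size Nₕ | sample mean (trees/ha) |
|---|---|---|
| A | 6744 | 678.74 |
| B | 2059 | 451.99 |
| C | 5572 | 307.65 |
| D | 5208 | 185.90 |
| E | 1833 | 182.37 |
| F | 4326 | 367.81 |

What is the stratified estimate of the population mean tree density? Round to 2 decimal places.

392.97

x̄_st = (Σ Nₕx̄ₕ) / (Σ Nₕ) = (6744·678.74 + 2059·451.99 + 5572·307.65 + 5208·185.90 + 1833·182.37 + 4326·367.81) / 25742
= 10115893.24 / 25742 = 392.9723... → 392.97.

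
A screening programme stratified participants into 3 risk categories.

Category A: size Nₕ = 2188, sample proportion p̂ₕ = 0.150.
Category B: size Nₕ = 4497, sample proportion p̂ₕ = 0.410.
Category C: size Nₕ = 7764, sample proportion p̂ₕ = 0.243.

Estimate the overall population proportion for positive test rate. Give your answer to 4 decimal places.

0.2809

Wₕ = Nₕ/N with N = 14449: 0.1514, 0.3112, 0.5373.
p̂_st = 0.1514·0.150 + 0.3112·0.410 + 0.5373·0.243 ≈ 0.280893... → 0.2809.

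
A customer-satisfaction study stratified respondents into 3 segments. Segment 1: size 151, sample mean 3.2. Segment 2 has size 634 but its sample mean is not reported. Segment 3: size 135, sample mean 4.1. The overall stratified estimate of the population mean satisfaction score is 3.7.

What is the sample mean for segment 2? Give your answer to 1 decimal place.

N = 151 + 634 + 135 = 920.
Overall total = μ·N = 3.7·920 = 3404.
Subtract the known strata: 151·3.2 + 135·4.1 = 1036.7.
Remaining total for segment 2: 3404 − 1036.7 = 2367.3.
Divide by its size: 2367.3 / 634 = 3.734... → 3.7.

3.7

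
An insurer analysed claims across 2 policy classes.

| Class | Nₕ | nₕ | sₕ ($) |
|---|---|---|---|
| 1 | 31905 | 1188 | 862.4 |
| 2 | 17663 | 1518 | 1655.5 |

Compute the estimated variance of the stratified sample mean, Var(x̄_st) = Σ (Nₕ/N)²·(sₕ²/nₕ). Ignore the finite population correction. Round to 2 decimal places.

N = 49568. Term for each stratum: Wₕ²sₕ²/nₕ.
Var(x̄_st) = 259.36762 + 229.25179 = 488.61942 → 488.62.

488.62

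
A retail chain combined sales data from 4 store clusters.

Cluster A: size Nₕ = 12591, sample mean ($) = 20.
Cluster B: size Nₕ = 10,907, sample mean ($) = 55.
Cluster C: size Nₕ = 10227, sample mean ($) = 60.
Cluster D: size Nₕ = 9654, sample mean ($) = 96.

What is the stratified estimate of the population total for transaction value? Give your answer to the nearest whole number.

Population total = Σ Nₕ·x̄ₕ (each stratum's size times its mean).
12591·20 + 10907·55 + 10227·60 + 9654·96 = 251820 + 599885 + 613620 + 926784 = 2392109.

2392109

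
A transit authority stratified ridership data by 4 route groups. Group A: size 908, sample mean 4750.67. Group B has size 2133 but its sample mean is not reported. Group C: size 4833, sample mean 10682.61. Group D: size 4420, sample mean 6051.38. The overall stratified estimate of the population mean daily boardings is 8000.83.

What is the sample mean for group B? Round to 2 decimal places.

N = 908 + 2133 + 4833 + 4420 = 12294.
Overall total = μ·N = 8000.83·12294 = 98362204.02.
Subtract the known strata: 908·4750.67 + 4833·10682.61 + 4420·6051.38 = 82689762.09.
Remaining total for group B: 98362204.02 − 82689762.09 = 15672441.93.
Divide by its size: 15672441.93 / 2133 = 7347.6052... → 7347.61.

7347.61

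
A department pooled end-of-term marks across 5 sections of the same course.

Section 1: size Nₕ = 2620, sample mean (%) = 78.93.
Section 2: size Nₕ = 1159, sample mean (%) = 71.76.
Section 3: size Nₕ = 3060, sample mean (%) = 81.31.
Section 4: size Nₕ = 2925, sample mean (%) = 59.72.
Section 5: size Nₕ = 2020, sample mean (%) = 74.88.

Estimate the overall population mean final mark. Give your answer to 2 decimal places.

N = 2620 + 1159 + 3060 + 2925 + 2020 = 11784.
The stratified mean weights each stratum mean by its population share Nₕ/N.
Σ Nₕx̄ₕ = 2620·78.93 + 1159·71.76 + 3060·81.31 + 2925·59.72 + 2020·74.88 = 206796.6 + 83169.84 + 248808.6 + 174681 + 151257.6 = 864713.64.
Divide by N: 864713.64 / 11784 = 73.3803... → 73.38.

73.38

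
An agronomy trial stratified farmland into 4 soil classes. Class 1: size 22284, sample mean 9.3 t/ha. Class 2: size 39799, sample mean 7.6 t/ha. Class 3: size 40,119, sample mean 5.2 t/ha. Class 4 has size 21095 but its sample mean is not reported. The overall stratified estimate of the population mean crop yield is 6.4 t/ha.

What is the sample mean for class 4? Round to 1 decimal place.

3.4

Σ Nₕx̄ₕ = N·μ, so 21095·x̄_4 = 123297·6.4 − (22284·9.3 + 39799·7.6 + 40119·5.2).
= 789100.8 − 718332.4 = 70768.4.
x̄_4 = 70768.4 / 21095 = 3.355... → 3.4.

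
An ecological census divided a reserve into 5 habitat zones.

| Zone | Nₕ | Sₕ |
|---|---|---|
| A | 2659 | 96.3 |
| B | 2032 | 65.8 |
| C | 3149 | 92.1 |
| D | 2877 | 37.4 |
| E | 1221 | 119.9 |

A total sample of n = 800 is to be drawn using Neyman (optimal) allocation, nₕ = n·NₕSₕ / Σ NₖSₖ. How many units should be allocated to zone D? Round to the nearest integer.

Σ NₕSₕ = 2659·96.3 + 2032·65.8 + 3149·92.1 + 2877·37.4 + 1221·119.9 = 933787.9.
Share for D: 107599.8/933787.9 = 0.11523.
n_D = 800 × 0.11523 = 92.184... → 92.

92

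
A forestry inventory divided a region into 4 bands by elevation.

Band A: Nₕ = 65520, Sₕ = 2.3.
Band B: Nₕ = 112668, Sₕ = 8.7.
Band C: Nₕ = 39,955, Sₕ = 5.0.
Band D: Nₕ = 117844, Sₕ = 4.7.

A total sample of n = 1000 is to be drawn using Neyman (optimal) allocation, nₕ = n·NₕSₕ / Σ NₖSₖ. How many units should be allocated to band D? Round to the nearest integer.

A: NₕSₕ = 65520·2.3 = 150696
B: NₕSₕ = 112668·8.7 = 980211.6
C: NₕSₕ = 39955·5.0 = 199775
D: NₕSₕ = 117844·4.7 = 553866.8
Σ NₕSₕ = 1884549.4.
n_D = 1000·553866.8/1884549.4 = 293.899... → 294.

294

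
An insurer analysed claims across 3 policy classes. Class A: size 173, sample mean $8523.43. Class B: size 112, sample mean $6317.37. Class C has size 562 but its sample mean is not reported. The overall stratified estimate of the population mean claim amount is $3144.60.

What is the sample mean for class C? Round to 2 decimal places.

856.54

N = 173 + 112 + 562 = 847.
Overall total = μ·N = 3144.60·847 = 2663476.2.
Subtract the known strata: 173·8523.43 + 112·6317.37 = 2182098.83.
Remaining total for class C: 2663476.2 − 2182098.83 = 481377.37.
Divide by its size: 481377.37 / 562 = 856.5434... → 856.54.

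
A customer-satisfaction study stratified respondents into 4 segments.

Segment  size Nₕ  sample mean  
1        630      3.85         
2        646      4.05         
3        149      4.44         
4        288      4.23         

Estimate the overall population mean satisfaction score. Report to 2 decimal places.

N = 1713; weights Wₕ = Nₕ/N = (0.3678, 0.3771, 0.0870, 0.1681).
x̄_st = Σ Wₕ·x̄ₕ = 0.3678·3.85 + 0.3771·4.05 + 0.0870·4.44 + 0.1681·4.23 ≈ 4.0406...
→ 4.04.

4.04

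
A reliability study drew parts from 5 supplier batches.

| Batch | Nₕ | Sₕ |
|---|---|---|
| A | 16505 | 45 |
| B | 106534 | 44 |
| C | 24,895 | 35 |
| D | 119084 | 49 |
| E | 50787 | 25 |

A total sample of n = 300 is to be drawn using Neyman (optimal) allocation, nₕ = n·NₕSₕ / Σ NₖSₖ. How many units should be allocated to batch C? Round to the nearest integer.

19

Σ NₕSₕ = 16505·45 + 106534·44 + 24895·35 + 119084·49 + 50787·25 = 13406337.
Share for C: 871325/13406337 = 0.06499.
n_C = 300 × 0.06499 = 19.498... → 19.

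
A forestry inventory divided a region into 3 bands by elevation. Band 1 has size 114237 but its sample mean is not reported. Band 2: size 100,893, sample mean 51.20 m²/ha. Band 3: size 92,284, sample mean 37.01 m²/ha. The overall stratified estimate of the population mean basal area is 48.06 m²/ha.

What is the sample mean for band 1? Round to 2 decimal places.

54.21

N = 114237 + 100893 + 92284 = 307414.
Overall total = μ·N = 48.06·307414 = 14774316.84.
Subtract the known strata: 100893·51.20 + 92284·37.01 = 8581152.44.
Remaining total for band 1: 14774316.84 − 8581152.44 = 6193164.4.
Divide by its size: 6193164.4 / 114237 = 54.2133... → 54.21.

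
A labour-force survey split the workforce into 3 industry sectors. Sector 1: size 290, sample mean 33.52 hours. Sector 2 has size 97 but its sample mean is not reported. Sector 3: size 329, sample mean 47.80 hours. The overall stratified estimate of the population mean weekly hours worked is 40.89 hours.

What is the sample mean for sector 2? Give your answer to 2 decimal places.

39.49

Σ Nₕx̄ₕ = N·μ, so 97·x̄_2 = 716·40.89 − (290·33.52 + 329·47.80).
= 29277.24 − 25447 = 3830.24.
x̄_2 = 3830.24 / 97 = 39.4870... → 39.49.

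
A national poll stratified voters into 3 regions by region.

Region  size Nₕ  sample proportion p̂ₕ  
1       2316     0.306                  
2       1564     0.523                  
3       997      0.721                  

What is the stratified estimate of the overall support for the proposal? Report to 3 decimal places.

N = 2316 + 1564 + 997 = 4877.
Overall proportion = Σ (Nₕ/N)·p̂ₕ.
Σ Nₕp̂ₕ = 708.696 + 817.972 + 718.837 = 2245.505.
2245.505 / 4877 = 0.46043... → 0.460.

0.460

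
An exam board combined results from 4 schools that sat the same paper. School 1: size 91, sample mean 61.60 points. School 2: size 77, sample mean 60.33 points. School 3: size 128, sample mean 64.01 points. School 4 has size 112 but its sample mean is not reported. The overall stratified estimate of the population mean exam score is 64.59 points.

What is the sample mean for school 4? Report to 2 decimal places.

70.61

Σ Nₕx̄ₕ = N·μ, so 112·x̄_4 = 408·64.59 − (91·61.60 + 77·60.33 + 128·64.01).
= 26352.72 − 18444.29 = 7908.43.
x̄_4 = 7908.43 / 112 = 70.6110... → 70.61.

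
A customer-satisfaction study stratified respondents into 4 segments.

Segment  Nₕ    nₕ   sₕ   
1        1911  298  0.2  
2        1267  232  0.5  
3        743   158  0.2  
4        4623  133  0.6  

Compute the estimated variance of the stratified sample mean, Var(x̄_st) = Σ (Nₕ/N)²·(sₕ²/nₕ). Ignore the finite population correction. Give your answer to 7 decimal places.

N = 8544; Wₕ = Nₕ/N.
segment 1: (1911/8544)²·0.2²/298 = 0.0000067149
segment 2: (1267/8544)²·0.5²/232 = 0.0000236964
segment 3: (743/8544)²·0.2²/158 = 0.0000019145
segment 4: (4623/8544)²·0.6²/133 = 0.0007924578
Sum = 0.0008247837 → 0.0008248.

0.0008248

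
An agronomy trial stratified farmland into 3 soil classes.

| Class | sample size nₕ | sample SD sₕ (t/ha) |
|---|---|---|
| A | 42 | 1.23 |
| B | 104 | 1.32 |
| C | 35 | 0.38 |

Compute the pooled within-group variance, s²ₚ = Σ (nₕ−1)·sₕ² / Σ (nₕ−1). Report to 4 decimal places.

A: (42−1)·1.23² = 41·1.5129 = 62.0289
B: (104−1)·1.32² = 103·1.7424 = 179.4672
C: (35−1)·0.38² = 34·0.1444 = 4.9096
Numerator = 246.4057; denominator = Σ(nₕ−1) = 178.
s²ₚ = 246.4057/178 = 1.384302... → 1.3843.

1.3843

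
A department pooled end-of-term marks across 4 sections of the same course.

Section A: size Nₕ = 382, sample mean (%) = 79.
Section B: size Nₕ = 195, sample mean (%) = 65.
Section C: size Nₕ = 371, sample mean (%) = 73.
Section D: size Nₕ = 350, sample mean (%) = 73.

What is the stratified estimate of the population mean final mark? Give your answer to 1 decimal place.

73.6

N = 382 + 195 + 371 + 350 = 1298.
Overall mean = Σ (Nₕ/N)·x̄ₕ — weight by population share, not a simple average.
Σ Nₕx̄ₕ = 382·79 + 195·65 + 371·73 + 350·73 = 30178 + 12675 + 27083 + 25550 = 95486.
Divide by N: 95486 / 1298 = 73.564... → 73.6.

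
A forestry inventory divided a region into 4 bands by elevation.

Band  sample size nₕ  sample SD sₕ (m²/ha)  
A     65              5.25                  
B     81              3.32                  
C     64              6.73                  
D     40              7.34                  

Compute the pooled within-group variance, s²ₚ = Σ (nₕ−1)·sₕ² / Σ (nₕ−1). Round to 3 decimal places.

A: (65−1)·5.25² = 64·27.5625 = 1764
B: (81−1)·3.32² = 80·11.0224 = 881.792
C: (64−1)·6.73² = 63·45.2929 = 2853.4527
D: (40−1)·7.34² = 39·53.8756 = 2101.1484
Numerator = 7600.3931; denominator = Σ(nₕ−1) = 246.
s²ₚ = 7600.3931/246 = 30.89591... → 30.896.

30.896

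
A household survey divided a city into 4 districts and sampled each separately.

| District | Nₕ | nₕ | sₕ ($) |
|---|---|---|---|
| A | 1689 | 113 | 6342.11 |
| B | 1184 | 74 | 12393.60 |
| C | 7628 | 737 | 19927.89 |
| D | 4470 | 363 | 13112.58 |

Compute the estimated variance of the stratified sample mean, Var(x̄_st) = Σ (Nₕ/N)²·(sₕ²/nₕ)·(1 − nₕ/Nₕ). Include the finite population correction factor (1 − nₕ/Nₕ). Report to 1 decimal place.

181566.6

N = 14971. Term for each stratum: Wₕ²sₕ²/nₕ·(1−nₕ/Nₕ).
Var(x̄_st) = 4227.4000 + 12171.2811 + 126370.7201 + 38797.1909 = 181566.5920 → 181566.6.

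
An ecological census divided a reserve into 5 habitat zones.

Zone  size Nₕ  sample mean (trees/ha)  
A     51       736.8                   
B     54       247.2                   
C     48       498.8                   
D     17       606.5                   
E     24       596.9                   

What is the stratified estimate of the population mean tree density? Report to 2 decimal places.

512.91

N = 51 + 54 + 48 + 17 + 24 = 194.
Weight each subgroup mean by Nₕ/N and sum.
Σ Nₕx̄ₕ = 51·736.8 + 54·247.2 + 48·498.8 + 17·606.5 + 24·596.9 = 37576.8 + 13348.8 + 23942.4 + 10310.5 + 14325.6 = 99504.1.
Divide by N: 99504.1 / 194 = 512.9077... → 512.91.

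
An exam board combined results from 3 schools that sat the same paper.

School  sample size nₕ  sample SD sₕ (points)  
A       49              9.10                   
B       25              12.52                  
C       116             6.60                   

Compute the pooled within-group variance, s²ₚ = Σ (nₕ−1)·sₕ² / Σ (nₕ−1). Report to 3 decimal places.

68.162

Degrees of freedom: 48 + 24 + 115 = 187.
Σ(nₕ−1)sₕ² = 48·82.81 + 24·156.7504 + 115·43.56 = 12746.2896.
s²ₚ = 12746.2896 / 187 = 68.16198... → 68.162.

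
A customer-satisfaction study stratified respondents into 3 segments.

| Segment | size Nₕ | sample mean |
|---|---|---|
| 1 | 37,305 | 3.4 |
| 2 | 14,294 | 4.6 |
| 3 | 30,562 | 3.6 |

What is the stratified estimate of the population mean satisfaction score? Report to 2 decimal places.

N = 37305 + 14294 + 30562 = 82161.
The stratified mean weights each stratum mean by its population share Nₕ/N.
Σ Nₕx̄ₕ = 37305·3.4 + 14294·4.6 + 30562·3.6 = 126837 + 65752.4 + 110023.2 = 302612.6.
Divide by N: 302612.6 / 82161 = 3.6832... → 3.68.

3.68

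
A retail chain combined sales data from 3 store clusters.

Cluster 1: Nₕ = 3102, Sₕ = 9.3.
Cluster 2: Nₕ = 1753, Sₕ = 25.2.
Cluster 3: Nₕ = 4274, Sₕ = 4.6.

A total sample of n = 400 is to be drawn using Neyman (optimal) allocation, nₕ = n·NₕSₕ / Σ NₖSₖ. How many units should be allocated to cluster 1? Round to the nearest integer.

Σ NₕSₕ = 3102·9.3 + 1753·25.2 + 4274·4.6 = 92684.6.
Share for 1: 28848.6/92684.6 = 0.31126.
n_1 = 400 × 0.31126 = 124.502... → 125.

125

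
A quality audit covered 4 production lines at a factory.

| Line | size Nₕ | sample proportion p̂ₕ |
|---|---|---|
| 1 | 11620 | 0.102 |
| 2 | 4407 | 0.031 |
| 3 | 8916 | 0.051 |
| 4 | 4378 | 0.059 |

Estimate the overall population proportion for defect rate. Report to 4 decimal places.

N = 11620 + 4407 + 8916 + 4378 = 29321.
Overall proportion = Σ (Nₕ/N)·p̂ₕ.
Σ Nₕp̂ₕ = 1185.24 + 136.617 + 454.716 + 258.302 = 2034.875.
2034.875 / 29321 = 0.069400... → 0.0694.

0.0694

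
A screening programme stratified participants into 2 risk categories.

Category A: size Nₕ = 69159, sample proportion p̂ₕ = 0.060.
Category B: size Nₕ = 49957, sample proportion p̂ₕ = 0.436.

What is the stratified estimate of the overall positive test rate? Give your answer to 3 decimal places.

Wₕ = Nₕ/N with N = 119116: 0.5806, 0.4194.
p̂_st = 0.5806·0.060 + 0.4194·0.436 ≈ 0.21769... → 0.218.

0.218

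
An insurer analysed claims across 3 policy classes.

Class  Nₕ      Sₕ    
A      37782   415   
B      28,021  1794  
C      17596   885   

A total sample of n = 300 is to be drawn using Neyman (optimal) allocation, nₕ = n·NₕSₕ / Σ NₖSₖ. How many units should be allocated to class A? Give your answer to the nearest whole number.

A: NₕSₕ = 37782·415 = 15679530
B: NₕSₕ = 28021·1794 = 50269674
C: NₕSₕ = 17596·885 = 15572460
Σ NₕSₕ = 81521664.
n_A = 300·15679530/81521664 = 57.701... → 58.

58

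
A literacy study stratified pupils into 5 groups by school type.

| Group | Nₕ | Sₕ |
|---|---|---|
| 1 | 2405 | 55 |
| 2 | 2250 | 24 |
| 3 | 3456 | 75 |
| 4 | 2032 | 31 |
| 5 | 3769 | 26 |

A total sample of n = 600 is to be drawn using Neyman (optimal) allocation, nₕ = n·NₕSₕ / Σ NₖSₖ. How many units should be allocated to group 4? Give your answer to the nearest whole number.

62

Σ NₕSₕ = 2405·55 + 2250·24 + 3456·75 + 2032·31 + 3769·26 = 606461.
Share for 4: 62992/606461 = 0.10387.
n_4 = 600 × 0.10387 = 62.321... → 62.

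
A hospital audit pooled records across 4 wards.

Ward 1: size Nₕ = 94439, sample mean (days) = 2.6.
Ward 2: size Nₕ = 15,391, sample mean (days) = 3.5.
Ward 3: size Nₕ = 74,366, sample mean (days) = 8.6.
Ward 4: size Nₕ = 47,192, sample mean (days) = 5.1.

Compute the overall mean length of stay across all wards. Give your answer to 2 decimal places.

5.10

N = 231388; weights Wₕ = Nₕ/N = (0.4081, 0.0665, 0.3214, 0.2040).
x̄_st = Σ Wₕ·x̄ₕ = 0.4081·2.6 + 0.0665·3.5 + 0.3214·8.6 + 0.2040·5.1 ≈ 5.0981...
→ 5.10.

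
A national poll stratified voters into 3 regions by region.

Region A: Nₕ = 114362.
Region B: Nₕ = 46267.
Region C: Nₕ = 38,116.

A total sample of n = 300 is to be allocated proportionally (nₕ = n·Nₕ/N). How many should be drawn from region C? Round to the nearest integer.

58

Share of region C = 38116/198745 = 0.19178.
Allocate 300 × 0.19178 = 57.535... → 58.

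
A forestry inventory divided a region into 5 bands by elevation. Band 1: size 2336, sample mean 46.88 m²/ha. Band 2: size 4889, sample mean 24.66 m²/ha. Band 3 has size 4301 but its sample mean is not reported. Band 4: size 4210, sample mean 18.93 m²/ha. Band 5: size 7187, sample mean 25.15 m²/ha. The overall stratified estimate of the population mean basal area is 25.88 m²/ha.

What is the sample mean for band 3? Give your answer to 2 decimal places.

N = 2336 + 4889 + 4301 + 4210 + 7187 = 22923.
Overall total = μ·N = 25.88·22923 = 593247.24.
Subtract the known strata: 2336·46.88 + 4889·24.66 + 4210·18.93 + 7187·25.15 = 490522.77.
Remaining total for band 3: 593247.24 − 490522.77 = 102724.47.
Divide by its size: 102724.47 / 4301 = 23.8839... → 23.88.

23.88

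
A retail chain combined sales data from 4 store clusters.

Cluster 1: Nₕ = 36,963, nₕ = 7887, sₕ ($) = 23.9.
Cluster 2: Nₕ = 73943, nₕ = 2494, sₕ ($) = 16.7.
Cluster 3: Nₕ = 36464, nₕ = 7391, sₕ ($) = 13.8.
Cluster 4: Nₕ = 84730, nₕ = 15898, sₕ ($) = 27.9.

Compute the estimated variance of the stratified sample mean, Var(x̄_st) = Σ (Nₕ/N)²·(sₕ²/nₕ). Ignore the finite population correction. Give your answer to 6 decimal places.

N = 232100; Wₕ = Nₕ/N.
cluster 1: (36963/232100)²·23.9²/7887 = 0.001836826
cluster 2: (73943/232100)²·16.7²/2494 = 0.011349595
cluster 3: (36464/232100)²·13.8²/7391 = 0.000635965
cluster 4: (84730/232100)²·27.9²/15898 = 0.006525143
Sum = 0.020347529 → 0.020348.

0.020348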